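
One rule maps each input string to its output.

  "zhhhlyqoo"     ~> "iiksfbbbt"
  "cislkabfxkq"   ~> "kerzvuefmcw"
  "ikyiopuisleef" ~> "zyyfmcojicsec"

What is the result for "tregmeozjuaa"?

uuodtiygayln

In each case the input is transformed by: shift every letter 6 places backward in the alphabet (wrapping around), then reverse the string.
On "tregmeozjuaa": the first step gives "nlyagyitdouu", and the second then gives "uuodtiygayln".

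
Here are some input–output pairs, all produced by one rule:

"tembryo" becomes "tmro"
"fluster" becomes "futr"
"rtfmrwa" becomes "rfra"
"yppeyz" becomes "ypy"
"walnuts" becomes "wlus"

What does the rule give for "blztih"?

Looking at the pairs, the operation is to keep every other character starting from the first (positions 1st, 3rd, 5th, ...).
For "blztih" the result is "bzi".

bzi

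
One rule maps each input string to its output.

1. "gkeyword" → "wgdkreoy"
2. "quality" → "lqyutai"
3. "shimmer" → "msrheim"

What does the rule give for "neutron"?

The transformation: take characters alternately from the front and the back (1st, last, 2nd, 2nd-last, ...), then move the last character to the front.
Applying that to "neutron" gives "tnneour".
(Check on "quality": → "qyutail" → "lqyutai" ✓)

tnneour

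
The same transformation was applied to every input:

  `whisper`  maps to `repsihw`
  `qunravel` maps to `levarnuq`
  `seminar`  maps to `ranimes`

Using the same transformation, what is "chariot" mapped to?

The rule is to reverse the string.
"chariot" → "toirahc".

toirahc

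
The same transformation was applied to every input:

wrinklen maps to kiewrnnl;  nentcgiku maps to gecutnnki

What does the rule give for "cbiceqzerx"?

The rule is to sort the characters into reverse alphabetical order, then move the last 3 characters to the front (rotate right by 3).
On "cbiceqzerx": the first step gives "zxrqieeccb", and the second then gives "ccbzxrqiee".

ccbzxrqiee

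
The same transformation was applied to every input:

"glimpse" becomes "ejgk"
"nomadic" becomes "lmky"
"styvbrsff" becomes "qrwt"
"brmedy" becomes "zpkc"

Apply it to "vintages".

tglr

Each output is the input with this applied: shift every letter 2 places backward in the alphabet (wrapping around), then keep only the first 4 characters.
"vintages" → "tglryecq" → "tglr".
(Check on "styvbrsff": → "qrwtzpqdd" → "qrwt" ✓)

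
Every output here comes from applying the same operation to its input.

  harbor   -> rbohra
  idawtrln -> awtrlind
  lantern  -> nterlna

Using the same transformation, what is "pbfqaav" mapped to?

fqaapvb

The pattern: swap the first and last characters, then move the first 2 characters to the end (rotate left by 2).
Applying that to "pbfqaav" gives "fqaapvb".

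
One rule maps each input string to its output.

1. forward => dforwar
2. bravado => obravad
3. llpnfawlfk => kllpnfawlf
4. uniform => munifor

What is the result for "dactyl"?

ldacty

Rule — move the last character to the front.
"dactyl" → "ldacty".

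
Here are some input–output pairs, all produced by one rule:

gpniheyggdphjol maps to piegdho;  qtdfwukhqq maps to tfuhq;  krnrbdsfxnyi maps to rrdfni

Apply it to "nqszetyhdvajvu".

Each output is the input with this applied: keep every other character starting from the second (positions 2nd, 4th, 6th, ...).
Doing the same to "nqszetyhdvajvu": "qzthvju".

qzthvju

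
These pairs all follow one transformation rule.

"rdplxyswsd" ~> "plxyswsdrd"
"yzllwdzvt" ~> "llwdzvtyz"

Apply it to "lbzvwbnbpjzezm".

The rule is to move the first 2 characters to the end (rotate left by 2).
On "lbzvwbnbpjzezm" that produces "zvwbnbpjzezmlb".

zvwbnbpjzezmlb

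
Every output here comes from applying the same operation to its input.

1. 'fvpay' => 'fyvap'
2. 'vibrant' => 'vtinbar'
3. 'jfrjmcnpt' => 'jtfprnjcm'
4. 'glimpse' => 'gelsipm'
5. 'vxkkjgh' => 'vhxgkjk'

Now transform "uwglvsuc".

The pattern: take characters alternately from the front and the back (1st, last, 2nd, 2nd-last, ...).
For "uwglvsuc" the result is "ucwugslv".

ucwugslv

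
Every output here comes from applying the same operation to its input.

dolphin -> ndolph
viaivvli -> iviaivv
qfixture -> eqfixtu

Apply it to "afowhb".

bafow

The transformation: move the last 2 characters to the front (rotate right by 2), then delete the first character.
Applying both steps to "afowhb": "hbafow", then "bafow".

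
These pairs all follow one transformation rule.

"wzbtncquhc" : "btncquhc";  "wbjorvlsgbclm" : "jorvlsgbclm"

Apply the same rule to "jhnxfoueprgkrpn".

In each case the input is transformed by: delete the first 2 characters.
On "jhnxfoueprgkrpn" that produces "nxfoueprgkrpn".

nxfoueprgkrpn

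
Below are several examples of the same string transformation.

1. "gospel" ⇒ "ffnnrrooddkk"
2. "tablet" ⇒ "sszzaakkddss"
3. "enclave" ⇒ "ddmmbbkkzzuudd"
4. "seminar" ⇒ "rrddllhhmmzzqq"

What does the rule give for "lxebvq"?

Looking at the pairs, the operation is to double every character, then shift every letter 1 place backward in the alphabet (wrapping around).
For "lxebvq", step one produces "llxxeebbvvqq"; step two turns that into "kkwwddaauupp".

kkwwddaauupp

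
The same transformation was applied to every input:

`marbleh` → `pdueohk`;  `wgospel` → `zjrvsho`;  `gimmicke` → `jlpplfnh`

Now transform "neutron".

qhxwurq

Rule — shift every letter 3 places forward in the alphabet (wrapping around).
For "neutron" the result is "qhxwurq".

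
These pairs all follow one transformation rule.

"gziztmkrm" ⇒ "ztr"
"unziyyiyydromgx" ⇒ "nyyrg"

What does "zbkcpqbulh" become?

Each output is the input with this applied: keep one character in every 3, starting at position 2 (positions 2nd, 5th, 8th, ...).
Applying that to "zbkcpqbulh" gives "bpu".

bpu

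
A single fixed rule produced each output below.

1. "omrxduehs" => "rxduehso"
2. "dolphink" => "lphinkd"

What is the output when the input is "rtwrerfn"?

The pattern: move the first 2 characters to the end (rotate left by 2), then delete the last character.
For "rtwrerfn", step one produces "wrerfnrt"; step two turns that into "wrerfnr".
(Check on "dolphink": → "lphinkdo" → "lphinkd" ✓)

wrerfnr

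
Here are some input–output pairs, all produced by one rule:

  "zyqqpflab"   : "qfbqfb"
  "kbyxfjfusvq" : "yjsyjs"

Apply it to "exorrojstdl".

ootoot

In each case the input is transformed by: keep one character in every 3, starting at position 3 (positions 3rd, 6th, 9th, ...), then write the whole string twice.
Starting from "exorrojstdl": after the first operation, "oot"; after the second, "ootoot".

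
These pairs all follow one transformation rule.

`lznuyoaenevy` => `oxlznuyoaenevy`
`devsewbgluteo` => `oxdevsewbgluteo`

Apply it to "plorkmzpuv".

Each output is the input with this applied: prepend "ox".
Applying that to "plorkmzpuv" gives "oxplorkmzpuv".

oxplorkmzpuv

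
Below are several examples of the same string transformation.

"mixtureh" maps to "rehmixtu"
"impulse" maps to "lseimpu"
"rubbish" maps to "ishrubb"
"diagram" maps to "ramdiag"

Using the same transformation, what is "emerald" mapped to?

aldemer

The pattern: move the last 3 characters to the front (rotate right by 3).
So "emerald" becomes "aldemer".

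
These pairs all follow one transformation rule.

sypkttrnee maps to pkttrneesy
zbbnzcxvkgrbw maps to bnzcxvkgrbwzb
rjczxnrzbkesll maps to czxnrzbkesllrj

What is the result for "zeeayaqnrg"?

eayaqnrgze

Each output is the input with this applied: move the first 2 characters to the end (rotate left by 2).
So "zeeayaqnrg" becomes "eayaqnrgze".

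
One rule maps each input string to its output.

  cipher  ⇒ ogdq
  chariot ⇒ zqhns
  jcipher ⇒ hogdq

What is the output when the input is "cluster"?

What's happening: delete the first 2 characters, then shift every letter 1 place backward in the alphabet (wrapping around).
On "cluster": the first step gives "uster", and the second then gives "trsdq".

trsdq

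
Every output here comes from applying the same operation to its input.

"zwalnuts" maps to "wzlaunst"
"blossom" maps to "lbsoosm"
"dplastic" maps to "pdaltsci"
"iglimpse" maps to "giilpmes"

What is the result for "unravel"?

Each output is the input with this applied: swap each adjacent pair of characters (1↔2, 3↔4, ...).
So "unravel" becomes "nuarevl".

nuarevl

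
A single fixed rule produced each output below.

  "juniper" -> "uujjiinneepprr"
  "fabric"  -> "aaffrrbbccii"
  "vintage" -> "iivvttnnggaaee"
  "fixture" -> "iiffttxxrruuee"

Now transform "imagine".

The pattern: swap each adjacent pair of characters (1↔2, 3↔4, ...), then double every character.
For "imagine", step one produces "miganie"; step two turns that into "mmiiggaanniiee".

mmiiggaanniiee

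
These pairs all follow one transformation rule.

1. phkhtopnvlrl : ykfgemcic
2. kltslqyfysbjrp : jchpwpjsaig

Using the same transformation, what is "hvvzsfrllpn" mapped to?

qjwiccge

Each output is the input with this applied: delete the first 3 characters, then shift every letter 9 places backward in the alphabet (wrapping around).
"hvvzsfrllpn" → "qjwiccge".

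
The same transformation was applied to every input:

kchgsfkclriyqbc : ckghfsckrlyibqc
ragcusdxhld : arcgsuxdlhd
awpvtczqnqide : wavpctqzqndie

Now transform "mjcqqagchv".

Each output is the input with this applied: swap each adjacent pair of characters (1↔2, 3↔4, ...).
Doing the same to "mjcqqagchv": "jmqcaqcgvh".

jmqcaqcgvh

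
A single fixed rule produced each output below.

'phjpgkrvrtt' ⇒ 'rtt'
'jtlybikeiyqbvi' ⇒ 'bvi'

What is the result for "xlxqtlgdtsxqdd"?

qdd

Each output is the input with this applied: keep only the last 3 characters.
On "xlxqtlgdtsxqdd" that produces "qdd".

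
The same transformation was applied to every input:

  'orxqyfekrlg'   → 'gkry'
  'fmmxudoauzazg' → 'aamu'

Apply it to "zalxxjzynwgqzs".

The transformation: keep one character in every 3, starting at position 2 (positions 2nd, 5th, 8th, ...), then sort the characters into alphabetical order.
Working it through for "zalxxjzynwgqzs": intermediate "axygs", final "agsxy".

agsxy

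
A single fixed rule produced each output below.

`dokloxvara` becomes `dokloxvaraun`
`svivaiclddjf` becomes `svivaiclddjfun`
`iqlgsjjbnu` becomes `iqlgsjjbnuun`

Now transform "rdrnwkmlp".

rdrnwkmlpun

The rule is to append "un".
So "rdrnwkmlp" becomes "rdrnwkmlpun".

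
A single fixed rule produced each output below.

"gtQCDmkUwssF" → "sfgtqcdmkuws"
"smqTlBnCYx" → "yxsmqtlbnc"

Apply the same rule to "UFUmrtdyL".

ylufumrtd

What's happening: move the last 2 characters to the front (rotate right by 2), then convert every letter to lowercase.
Working it through for "UFUmrtdyL": intermediate "yLUFUmrtd", final "ylufumrtd".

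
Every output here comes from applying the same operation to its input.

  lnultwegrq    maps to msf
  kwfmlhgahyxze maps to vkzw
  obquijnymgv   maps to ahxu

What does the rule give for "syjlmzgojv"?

xln

What's happening: shift every letter 1 place backward in the alphabet (wrapping around), then keep one character in every 3, starting at position 2 (positions 2nd, 5th, 8th, ...).
Starting from "syjlmzgojv": after the first operation, "rxiklyfniu"; after the second, "xln".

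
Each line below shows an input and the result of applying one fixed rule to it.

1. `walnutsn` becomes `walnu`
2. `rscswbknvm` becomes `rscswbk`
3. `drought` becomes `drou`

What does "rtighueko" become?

The transformation: delete the last 3 characters.
So "rtighueko" becomes "rtighu".

rtighu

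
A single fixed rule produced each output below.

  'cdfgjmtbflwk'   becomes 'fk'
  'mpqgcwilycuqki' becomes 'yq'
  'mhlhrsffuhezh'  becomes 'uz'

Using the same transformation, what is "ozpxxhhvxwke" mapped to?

xe

Looking at the pairs, the operation is to keep one character in every 3, starting at position 3 (positions 3rd, 6th, 9th, ...), then keep only the last 2 characters.
On "ozpxxhhvxwke": the first step gives "phxe", and the second then gives "xe".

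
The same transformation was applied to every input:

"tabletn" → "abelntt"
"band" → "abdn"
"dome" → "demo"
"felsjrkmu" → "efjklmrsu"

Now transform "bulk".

bklu

The transformation: sort the characters into alphabetical order.
So "bulk" becomes "bklu".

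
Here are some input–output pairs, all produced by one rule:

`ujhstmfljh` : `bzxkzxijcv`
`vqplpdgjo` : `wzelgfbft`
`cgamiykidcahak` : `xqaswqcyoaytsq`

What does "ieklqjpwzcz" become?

The transformation: move the last 3 characters to the front (rotate right by 3), then shift every letter 10 places backward in the alphabet (wrapping around).
Starting from "ieklqjpwzcz": after the first operation, "zczieklqjpw"; after the second, "pspyuabgzfm".

pspyuabgzfm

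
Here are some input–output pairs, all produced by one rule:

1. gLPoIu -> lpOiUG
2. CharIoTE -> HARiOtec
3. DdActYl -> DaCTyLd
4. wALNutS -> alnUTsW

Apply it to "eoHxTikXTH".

OhXtIKxthE

The transformation: move the first character to the end, then flip the case of every letter.
"eoHxTikXTH" → "oHxTikXTHe" → "OhXtIKxthE".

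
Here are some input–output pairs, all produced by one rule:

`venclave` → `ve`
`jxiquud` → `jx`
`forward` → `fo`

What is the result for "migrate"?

In each case the input is transformed by: keep only the first 2 characters.
On "migrate" that produces "mi".

mi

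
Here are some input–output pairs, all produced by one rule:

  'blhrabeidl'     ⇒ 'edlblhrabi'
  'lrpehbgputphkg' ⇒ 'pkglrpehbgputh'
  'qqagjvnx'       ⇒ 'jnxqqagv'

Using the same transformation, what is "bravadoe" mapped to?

The rule is to move the last 3 characters to the front (rotate right by 3), then swap the first and last characters.
On "bravadoe": the first step gives "doebrava", and the second then gives "aoebravd".
(Check on "qqagjvnx": → "vnxqqagj" → "jnxqqagv" ✓)

aoebravd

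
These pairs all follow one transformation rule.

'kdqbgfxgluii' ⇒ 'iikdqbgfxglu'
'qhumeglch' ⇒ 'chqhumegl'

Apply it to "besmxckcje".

jebesmxckc

Rule — move the last 2 characters to the front (rotate right by 2).
"besmxckcje" → "jebesmxckc".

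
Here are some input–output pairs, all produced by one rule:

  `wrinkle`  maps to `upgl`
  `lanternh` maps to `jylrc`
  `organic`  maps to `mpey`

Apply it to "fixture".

dgvr

Rule — shift every letter 2 places backward in the alphabet (wrapping around), then delete the last 3 characters.
"fixture" → "dgvrspc" → "dgvr".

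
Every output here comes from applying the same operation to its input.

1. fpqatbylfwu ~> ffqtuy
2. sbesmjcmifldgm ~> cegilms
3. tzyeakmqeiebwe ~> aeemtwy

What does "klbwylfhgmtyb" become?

What's happening: keep every other character starting from the first (positions 1st, 3rd, 5th, ...), then sort the characters into alphabetical order.
So "klbwylfhgmtyb" becomes "bbfgkty".

bbfgkty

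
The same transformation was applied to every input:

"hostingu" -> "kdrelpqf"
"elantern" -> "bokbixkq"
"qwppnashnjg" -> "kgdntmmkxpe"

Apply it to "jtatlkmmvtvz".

qswgqxqihjjs

Looking at the pairs, the operation is to shift every letter 3 places backward in the alphabet (wrapping around), then move the last 3 characters to the front (rotate right by 3).
Starting from "jtatlkmmvtvz": after the first operation, "gqxqihjjsqsw"; after the second, "qswgqxqihjjs".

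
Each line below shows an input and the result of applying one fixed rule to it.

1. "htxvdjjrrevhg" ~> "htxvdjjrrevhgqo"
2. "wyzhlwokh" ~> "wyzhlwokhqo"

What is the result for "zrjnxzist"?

The transformation: append "qo".
So "zrjnxzist" becomes "zrjnxzistqo".

zrjnxzistqo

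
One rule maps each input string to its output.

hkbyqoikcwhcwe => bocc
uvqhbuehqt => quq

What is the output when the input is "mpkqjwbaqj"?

The rule is to keep one character in every 3, starting at position 3 (positions 3rd, 6th, 9th, ...).
So "mpkqjwbaqj" becomes "kwq".

kwq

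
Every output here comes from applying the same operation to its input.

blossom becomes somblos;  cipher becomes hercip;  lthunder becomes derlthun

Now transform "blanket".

ketblan

The rule is to move the last 3 characters to the front (rotate right by 3).
For "blanket" the result is "ketblan".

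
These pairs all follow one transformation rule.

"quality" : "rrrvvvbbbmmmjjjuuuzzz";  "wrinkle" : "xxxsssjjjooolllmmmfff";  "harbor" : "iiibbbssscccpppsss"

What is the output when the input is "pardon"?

The rule is to repeat every character 3 times, then shift every letter 1 place forward in the alphabet (wrapping around).
Starting from "pardon": after the first operation, "pppaaarrrdddooonnn"; after the second, "qqqbbbssseeepppooo".

qqqbbbssseeepppooo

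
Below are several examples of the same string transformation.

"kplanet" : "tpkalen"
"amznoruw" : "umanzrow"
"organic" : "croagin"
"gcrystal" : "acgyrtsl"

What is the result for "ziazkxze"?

The transformation: swap each adjacent pair of characters (1↔2, 3↔4, ...), then move the last character to the front.
On "ziazkxze": the first step gives "izzaxkez", and the second then gives "zizzaxke".
(Check on "organic": → "roaginc" → "croagin" ✓)

zizzaxke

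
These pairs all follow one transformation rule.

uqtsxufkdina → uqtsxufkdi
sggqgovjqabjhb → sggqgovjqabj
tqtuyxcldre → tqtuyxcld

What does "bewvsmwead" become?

bewvsmwe

Looking at the pairs, the operation is to delete the last 2 characters.
Applying that to "bewvsmwead" gives "bewvsmwe".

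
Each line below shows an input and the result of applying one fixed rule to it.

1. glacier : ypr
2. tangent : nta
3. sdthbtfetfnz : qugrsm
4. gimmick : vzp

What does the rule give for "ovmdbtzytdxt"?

iqglqg

The pattern: keep every other character starting from the second (positions 2nd, 4th, 6th, ...), then shift every letter 13 places forward in the alphabet (wrapping around) — i.e. ROT13.
Applying both steps to "ovmdbtzytdxt": "vdtydt", then "iqglqg".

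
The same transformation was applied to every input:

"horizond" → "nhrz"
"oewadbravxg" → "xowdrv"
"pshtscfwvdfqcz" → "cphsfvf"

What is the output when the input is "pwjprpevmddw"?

The rule is to move the last 2 characters to the front (rotate right by 2), then keep every other character starting from the first (positions 1st, 3rd, 5th, ...).
So "pwjprpevmddw" becomes "dpjrem".

dpjrem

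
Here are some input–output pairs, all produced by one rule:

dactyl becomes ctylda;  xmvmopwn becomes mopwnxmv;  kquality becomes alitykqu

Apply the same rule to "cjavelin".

velincja

The transformation: swap the front and back halves of the string, then move the last character to the front.
Starting from "cjavelin": after the first operation, "elincjav"; after the second, "velincja".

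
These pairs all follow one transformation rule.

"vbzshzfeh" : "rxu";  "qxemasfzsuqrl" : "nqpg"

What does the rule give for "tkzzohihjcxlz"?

Looking at the pairs, the operation is to shift every letter 10 places backward in the alphabet (wrapping around), then keep one character in every 3, starting at position 2 (positions 2nd, 5th, 8th, ...).
"tkzzohihjcxlz" → "jappexyxzsnbp" → "aexn".

aexn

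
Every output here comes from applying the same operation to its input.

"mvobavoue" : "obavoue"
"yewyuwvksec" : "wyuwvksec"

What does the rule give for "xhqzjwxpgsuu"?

What's happening: delete the first 2 characters.
On "xhqzjwxpgsuu" that produces "qzjwxpgsuu".

qzjwxpgsuu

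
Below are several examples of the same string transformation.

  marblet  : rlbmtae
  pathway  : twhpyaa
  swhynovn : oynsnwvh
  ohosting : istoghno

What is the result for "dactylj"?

The transformation: take characters alternately from the front and the back (1st, last, 2nd, 2nd-last, ...), then move the last 3 characters to the front (rotate right by 3).
On "dactylj": the first step gives "djalcyt", and the second then gives "cytdjal".

cytdjal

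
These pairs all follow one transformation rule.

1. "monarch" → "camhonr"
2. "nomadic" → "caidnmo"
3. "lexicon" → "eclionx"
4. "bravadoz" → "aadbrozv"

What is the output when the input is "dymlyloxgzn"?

gdllnmxoyyz

The transformation: sort the characters into alphabetical order, then swap each adjacent pair of characters (1↔2, 3↔4, ...).
Applying both steps to "dymlyloxgzn": "dgllmnoxyyz", then "gdllnmxoyyz".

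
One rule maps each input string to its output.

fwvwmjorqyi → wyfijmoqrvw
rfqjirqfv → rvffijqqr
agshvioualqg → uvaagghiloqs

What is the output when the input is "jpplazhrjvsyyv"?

Rule — sort the characters into alphabetical order, then move the last 2 characters to the front (rotate right by 2).
On "jpplazhrjvsyyv": the first step gives "ahjjlpprsvvyyz", and the second then gives "yzahjjlpprsvvy".

yzahjjlpprsvvy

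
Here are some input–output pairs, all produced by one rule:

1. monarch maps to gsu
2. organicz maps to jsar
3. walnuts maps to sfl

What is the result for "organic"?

jsa

What's happening: keep every other character starting from the second (positions 2nd, 4th, 6th, ...), then shift every letter 8 places backward in the alphabet (wrapping around).
On "organic": the first step gives "rai", and the second then gives "jsa".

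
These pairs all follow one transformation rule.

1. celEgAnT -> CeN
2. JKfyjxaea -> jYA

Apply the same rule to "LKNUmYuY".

In each case the input is transformed by: keep one character in every 3, starting at position 1 (positions 1st, 4th, 7th, ...), then flip the case of every letter.
So "LKNUmYuY" becomes "luU".

luU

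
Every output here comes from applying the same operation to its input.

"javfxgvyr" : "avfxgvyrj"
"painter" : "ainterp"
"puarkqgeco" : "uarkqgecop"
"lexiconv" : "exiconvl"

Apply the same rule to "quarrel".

uarrelq

What's happening: move the first character to the end.
On "quarrel" that produces "uarrelq".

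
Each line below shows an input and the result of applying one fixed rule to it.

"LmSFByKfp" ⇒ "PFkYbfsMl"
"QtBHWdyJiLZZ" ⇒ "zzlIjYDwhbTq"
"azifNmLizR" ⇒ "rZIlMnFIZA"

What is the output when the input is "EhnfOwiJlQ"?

qLjIWoFNHe

The transformation: flip the case of every letter, then reverse the string.
For "EhnfOwiJlQ", step one produces "eHNFoWIjLq"; step two turns that into "qLjIWoFNHe".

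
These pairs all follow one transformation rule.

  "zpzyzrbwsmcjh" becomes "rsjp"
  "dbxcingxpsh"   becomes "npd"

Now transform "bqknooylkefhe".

okhq

The pattern: move the first 3 characters to the end (rotate left by 3), then keep one character in every 3, starting at position 3 (positions 3rd, 6th, 9th, ...).
Applying both steps to "bqknooylkefhe": "nooylkefhebqk", then "okhq".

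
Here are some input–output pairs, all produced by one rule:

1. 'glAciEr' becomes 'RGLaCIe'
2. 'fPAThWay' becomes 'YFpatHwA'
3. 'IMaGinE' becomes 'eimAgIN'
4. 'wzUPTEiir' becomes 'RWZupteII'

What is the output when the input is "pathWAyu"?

The transformation: move the last character to the front, then flip the case of every letter.
For "pathWAyu", step one produces "upathWAy"; step two turns that into "UPATHwaY".

UPATHwaY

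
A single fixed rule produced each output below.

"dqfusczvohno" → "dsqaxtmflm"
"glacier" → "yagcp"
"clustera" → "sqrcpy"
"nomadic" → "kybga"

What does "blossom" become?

mqqmk

What's happening: shift every letter 2 places backward in the alphabet (wrapping around), then delete the first 2 characters.
"blossom" → "zjmqqmk" → "mqqmk".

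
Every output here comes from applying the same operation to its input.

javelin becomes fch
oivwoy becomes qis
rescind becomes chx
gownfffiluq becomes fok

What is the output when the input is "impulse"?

The pattern: shift every letter 6 places backward in the alphabet (wrapping around), then keep only the last 3 characters.
On "impulse": the first step gives "cgjofmy", and the second then gives "fmy".

fmy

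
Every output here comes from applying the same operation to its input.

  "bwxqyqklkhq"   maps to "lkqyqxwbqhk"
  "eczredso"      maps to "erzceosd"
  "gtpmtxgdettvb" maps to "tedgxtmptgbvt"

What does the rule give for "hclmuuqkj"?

uumlchjkq

Looking at the pairs, the operation is to move the last 3 characters to the front (rotate right by 3), then reverse the string.
For "hclmuuqkj", step one produces "qkjhclmuu"; step two turns that into "uumlchjkq".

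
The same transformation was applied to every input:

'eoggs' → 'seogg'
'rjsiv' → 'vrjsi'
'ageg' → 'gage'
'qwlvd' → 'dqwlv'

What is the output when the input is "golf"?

fgol

In each case the input is transformed by: move the last character to the front.
On "golf" that produces "fgol".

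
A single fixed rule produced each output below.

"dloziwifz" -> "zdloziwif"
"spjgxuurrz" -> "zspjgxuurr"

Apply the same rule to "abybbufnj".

jabybbufn

Rule — move the last character to the front.
"abybbufnj" → "jabybbufn".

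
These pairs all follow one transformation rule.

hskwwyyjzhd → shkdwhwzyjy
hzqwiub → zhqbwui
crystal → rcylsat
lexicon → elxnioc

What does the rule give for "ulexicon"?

Each output is the input with this applied: move the first character to the end, then take characters alternately from the front and the back (1st, last, 2nd, 2nd-last, ...).
Starting from "ulexicon": after the first operation, "lexiconu"; after the second, "luenxoic".

luenxoic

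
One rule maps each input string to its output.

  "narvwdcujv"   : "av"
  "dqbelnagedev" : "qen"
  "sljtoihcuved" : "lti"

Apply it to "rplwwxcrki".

pw

Rule — keep every other character starting from the second (positions 2nd, 4th, 6th, ...), then delete the last 3 characters.
"rplwwxcrki" → "pwxri" → "pw".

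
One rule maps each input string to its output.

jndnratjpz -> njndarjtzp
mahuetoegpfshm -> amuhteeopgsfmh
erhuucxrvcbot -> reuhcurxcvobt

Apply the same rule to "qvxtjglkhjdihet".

vqtxgjkljhideht

Each output is the input with this applied: swap each adjacent pair of characters (1↔2, 3↔4, ...).
For "qvxtjglkhjdihet" the result is "vqtxgjkljhideht".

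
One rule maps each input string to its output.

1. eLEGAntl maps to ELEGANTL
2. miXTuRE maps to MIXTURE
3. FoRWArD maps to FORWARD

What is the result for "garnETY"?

What's happening: convert every letter to uppercase.
On "garnETY" that produces "GARNETY".

GARNETY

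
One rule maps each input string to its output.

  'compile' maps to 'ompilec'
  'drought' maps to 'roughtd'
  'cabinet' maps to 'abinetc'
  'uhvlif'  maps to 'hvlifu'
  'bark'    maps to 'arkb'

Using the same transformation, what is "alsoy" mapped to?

The pattern: move the first character to the end.
So "alsoy" becomes "lsoya".

lsoya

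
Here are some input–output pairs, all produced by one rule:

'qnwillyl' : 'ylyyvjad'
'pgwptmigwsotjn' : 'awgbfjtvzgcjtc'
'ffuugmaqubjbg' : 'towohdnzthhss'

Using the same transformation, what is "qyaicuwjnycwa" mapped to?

The pattern: shift every letter 13 places forward in the alphabet (wrapping around) — i.e. ROT13, then reverse the string.
Applying that to "qyaicuwjnycwa" gives "njplawjhpvnld".

njplawjhpvnld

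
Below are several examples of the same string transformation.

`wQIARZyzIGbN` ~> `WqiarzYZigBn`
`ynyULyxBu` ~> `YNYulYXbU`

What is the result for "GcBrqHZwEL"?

gCbRQhzWel

Each output is the input with this applied: flip the case of every letter.
So "GcBrqHZwEL" becomes "gCbRQhzWel".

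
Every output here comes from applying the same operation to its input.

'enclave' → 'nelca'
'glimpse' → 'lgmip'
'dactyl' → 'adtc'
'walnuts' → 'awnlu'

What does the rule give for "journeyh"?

The pattern: delete the last 2 characters, then swap each adjacent pair of characters (1↔2, 3↔4, ...).
Applying both steps to "journeyh": "journe", then "ojruen".

ojruen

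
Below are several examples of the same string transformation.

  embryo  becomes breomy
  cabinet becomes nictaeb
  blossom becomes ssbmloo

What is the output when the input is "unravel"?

In each case the input is transformed by: take characters alternately from the front and the back (1st, last, 2nd, 2nd-last, ...), then move the last 2 characters to the front (rotate right by 2).
Starting from "unravel": after the first operation, "ulnerva"; after the second, "vaulner".

vaulner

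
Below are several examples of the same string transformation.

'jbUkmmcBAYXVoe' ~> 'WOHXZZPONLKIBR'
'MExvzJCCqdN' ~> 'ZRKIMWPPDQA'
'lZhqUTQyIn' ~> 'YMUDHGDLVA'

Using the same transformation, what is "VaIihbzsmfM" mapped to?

What's happening: shift every letter 13 places forward in the alphabet (wrapping around) — i.e. ROT13, then convert every letter to uppercase.
Applying both steps to "VaIihbzsmfM": "InVvuomfzsZ", then "INVVUOMFZSZ".

INVVUOMFZSZ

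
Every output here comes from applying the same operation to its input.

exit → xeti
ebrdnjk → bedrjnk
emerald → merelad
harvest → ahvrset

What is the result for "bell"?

ebll

What's happening: swap each adjacent pair of characters (1↔2, 3↔4, ...).
"bell" → "ebll".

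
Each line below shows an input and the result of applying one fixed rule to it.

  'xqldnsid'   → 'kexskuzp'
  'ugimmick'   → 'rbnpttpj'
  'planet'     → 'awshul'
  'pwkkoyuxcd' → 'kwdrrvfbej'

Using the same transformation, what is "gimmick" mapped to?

What's happening: move the last character to the front, then shift every letter 7 places forward in the alphabet (wrapping around).
"gimmick" → "kgimmic" → "rnpttpj".

rnpttpj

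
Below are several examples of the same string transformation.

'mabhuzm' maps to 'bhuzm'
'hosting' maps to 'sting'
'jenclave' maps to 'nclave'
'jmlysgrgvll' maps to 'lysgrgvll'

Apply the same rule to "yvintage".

What's happening: delete the first 2 characters.
Doing the same to "yvintage": "intage".

intage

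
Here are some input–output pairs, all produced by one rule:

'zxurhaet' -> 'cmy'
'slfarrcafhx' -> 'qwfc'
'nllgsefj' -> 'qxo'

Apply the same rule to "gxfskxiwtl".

cpb

The rule is to shift every letter 5 places forward in the alphabet (wrapping around), then keep one character in every 3, starting at position 2 (positions 2nd, 5th, 8th, ...).
On "gxfskxiwtl": the first step gives "lckxpcnbyq", and the second then gives "cpb".
(Check on "slfarrcafhx": → "xqkfwwhfkmc" → "qwfc" ✓)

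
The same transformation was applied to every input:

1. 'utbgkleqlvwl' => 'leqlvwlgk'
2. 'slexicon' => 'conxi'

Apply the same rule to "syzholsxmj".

Rule — delete the first 3 characters, then move the first 2 characters to the end (rotate left by 2).
For "syzholsxmj", step one produces "holsxmj"; step two turns that into "lsxmjho".
(Check on "slexicon": → "xicon" → "conxi" ✓)

lsxmjho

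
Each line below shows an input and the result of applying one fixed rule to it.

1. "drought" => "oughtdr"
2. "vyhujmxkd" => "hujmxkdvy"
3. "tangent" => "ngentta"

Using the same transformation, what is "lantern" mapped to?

What's happening: move the first 2 characters to the end (rotate left by 2).
So "lantern" becomes "nternla".

nternla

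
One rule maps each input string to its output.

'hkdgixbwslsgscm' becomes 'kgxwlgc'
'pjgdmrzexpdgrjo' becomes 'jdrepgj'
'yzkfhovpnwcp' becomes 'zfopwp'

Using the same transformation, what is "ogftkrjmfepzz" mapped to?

In each case the input is transformed by: keep every other character starting from the second (positions 2nd, 4th, 6th, ...).
On "ogftkrjmfepzz" that produces "gtrmez".

gtrmez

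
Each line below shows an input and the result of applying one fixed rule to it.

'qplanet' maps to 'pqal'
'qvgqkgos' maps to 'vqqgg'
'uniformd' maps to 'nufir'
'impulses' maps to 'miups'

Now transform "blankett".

What's happening: swap each adjacent pair of characters (1↔2, 3↔4, ...), then delete the last 3 characters.
Working it through for "blankett": intermediate "lbnaektt", final "lbnae".

lbnae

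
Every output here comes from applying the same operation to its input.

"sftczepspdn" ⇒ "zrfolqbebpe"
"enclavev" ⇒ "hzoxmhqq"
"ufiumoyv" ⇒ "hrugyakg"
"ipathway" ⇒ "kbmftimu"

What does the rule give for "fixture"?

The transformation: swap the first and last characters, then shift every letter 12 places forward in the alphabet (wrapping around).
Applying both steps to "fixture": "eixturf", then "qujfgdr".

qujfgdr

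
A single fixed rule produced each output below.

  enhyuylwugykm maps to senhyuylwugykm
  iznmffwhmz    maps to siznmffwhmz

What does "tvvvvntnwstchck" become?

The pattern: prepend "s".
So "tvvvvntnwstchck" becomes "stvvvvntnwstchck".

stvvvvntnwstchck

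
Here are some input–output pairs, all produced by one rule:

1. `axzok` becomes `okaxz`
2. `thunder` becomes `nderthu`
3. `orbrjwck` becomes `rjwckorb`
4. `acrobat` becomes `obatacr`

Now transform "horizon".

izonhor

The rule is to move the first 3 characters to the end (rotate left by 3).
For "horizon" the result is "izonhor".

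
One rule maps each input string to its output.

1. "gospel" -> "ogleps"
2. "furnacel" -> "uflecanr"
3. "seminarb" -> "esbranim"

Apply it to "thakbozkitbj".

The transformation: move the first 2 characters to the end (rotate left by 2), then reverse the string.
Applying both steps to "thakbozkitbj": "akbozkitbjth", then "htjbtikzobka".

htjbtikzobka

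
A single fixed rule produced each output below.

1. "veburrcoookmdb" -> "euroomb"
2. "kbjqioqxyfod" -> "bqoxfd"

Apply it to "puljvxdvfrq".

Each output is the input with this applied: keep every other character starting from the second (positions 2nd, 4th, 6th, ...).
On "puljvxdvfrq" that produces "ujxvr".

ujxvr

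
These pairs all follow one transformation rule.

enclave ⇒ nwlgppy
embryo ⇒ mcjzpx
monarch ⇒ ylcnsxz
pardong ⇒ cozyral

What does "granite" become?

The pattern: move the first 2 characters to the end (rotate left by 2), then shift every letter 11 places forward in the alphabet (wrapping around).
Working it through for "granite": intermediate "anitegr", final "lyteprc".

lyteprc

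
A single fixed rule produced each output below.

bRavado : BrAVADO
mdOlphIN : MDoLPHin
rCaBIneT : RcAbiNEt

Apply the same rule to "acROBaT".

The pattern: flip the case of every letter.
So "acROBaT" becomes "ACrobAt".

ACrobAt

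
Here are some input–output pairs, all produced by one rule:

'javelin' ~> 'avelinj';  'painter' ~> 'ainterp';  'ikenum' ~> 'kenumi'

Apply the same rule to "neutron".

The pattern: move the first character to the end.
For "neutron" the result is "eutronn".

eutronn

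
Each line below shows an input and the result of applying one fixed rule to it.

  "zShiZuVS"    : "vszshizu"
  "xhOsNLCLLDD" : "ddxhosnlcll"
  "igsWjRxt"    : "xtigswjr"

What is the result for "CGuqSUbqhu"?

What's happening: move the last 2 characters to the front (rotate right by 2), then convert every letter to lowercase.
So "CGuqSUbqhu" becomes "hucguqsubq".

hucguqsubq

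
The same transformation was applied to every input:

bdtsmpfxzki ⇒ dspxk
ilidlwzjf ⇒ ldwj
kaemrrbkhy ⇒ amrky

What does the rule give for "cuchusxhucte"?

uhshce

In each case the input is transformed by: keep every other character starting from the second (positions 2nd, 4th, 6th, ...).
So "cuchusxhucte" becomes "uhshce".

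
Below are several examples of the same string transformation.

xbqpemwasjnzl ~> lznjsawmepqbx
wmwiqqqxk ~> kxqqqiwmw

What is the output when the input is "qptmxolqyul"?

luyqloxmtpq

The pattern: reverse the string.
"qptmxolqyul" → "luyqloxmtpq".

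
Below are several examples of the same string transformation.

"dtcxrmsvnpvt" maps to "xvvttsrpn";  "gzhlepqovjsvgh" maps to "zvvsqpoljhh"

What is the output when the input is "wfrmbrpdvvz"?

Each output is the input with this applied: sort the characters into reverse alphabetical order, then delete the last 3 characters.
Doing the same to "wfrmbrpdvvz": "zwvvrrpm".

zwvvrrpm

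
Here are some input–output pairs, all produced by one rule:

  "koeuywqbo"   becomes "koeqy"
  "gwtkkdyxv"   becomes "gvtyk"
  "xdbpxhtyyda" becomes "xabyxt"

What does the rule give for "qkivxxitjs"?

Each output is the input with this applied: keep every other character starting from the first (positions 1st, 3rd, 5th, ...), then take characters alternately from the front and the back (1st, last, 2nd, 2nd-last, ...).
On "qkivxxitjs" that produces "qjiix".

qjiix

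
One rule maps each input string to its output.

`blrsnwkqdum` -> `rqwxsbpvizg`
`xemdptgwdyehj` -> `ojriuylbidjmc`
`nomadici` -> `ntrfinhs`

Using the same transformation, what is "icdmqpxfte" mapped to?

jhirvuckyn

Rule — shift every letter 5 places forward in the alphabet (wrapping around), then swap the first and last characters.
For "icdmqpxfte" the result is "jhirvuckyn".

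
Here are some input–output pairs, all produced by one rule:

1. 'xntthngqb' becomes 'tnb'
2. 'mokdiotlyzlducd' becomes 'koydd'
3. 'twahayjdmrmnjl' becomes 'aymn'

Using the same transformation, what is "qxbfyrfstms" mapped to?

brt

Looking at the pairs, the operation is to keep one character in every 3, starting at position 3 (positions 3rd, 6th, 9th, ...).
On "qxbfyrfstms" that produces "brt".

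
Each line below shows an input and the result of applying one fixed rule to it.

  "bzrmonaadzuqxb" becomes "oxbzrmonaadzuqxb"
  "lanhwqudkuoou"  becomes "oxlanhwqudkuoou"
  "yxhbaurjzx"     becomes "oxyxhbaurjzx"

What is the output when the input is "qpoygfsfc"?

Looking at the pairs, the operation is to prepend "ox".
For "qpoygfsfc" the result is "oxqpoygfsfc".

oxqpoygfsfc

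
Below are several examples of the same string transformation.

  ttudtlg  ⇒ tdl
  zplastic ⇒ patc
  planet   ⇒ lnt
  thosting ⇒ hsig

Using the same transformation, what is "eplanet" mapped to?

pae

What's happening: keep every other character starting from the second (positions 2nd, 4th, 6th, ...).
Applying that to "eplanet" gives "pae".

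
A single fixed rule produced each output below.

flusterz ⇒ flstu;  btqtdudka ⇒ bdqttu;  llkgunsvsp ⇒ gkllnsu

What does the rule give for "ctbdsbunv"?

Rule — delete the last 3 characters, then sort the characters into alphabetical order.
On "ctbdsbunv": the first step gives "ctbdsb", and the second then gives "bbcdst".
(Check on "flusterz": → "flust" → "flstu" ✓)

bbcdst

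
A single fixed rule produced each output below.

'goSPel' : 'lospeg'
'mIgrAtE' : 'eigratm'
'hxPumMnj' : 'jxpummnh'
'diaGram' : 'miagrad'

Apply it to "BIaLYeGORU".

uialyegorb

Rule — swap the first and last characters, then convert every letter to lowercase.
Working it through for "BIaLYeGORU": intermediate "UIaLYeGORB", final "uialyegorb".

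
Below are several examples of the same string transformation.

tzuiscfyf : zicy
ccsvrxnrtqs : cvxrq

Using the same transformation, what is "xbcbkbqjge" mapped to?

bbbje

Rule — keep every other character starting from the second (positions 2nd, 4th, 6th, ...).
On "xbcbkbqjge" that produces "bbbje".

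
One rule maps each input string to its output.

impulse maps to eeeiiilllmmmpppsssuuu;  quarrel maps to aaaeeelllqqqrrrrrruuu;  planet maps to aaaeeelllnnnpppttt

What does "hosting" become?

ggghhhiiinnnooosssttt

Each output is the input with this applied: sort the characters into alphabetical order, then repeat every character 3 times.
Doing the same to "hosting": "ggghhhiiinnnooosssttt".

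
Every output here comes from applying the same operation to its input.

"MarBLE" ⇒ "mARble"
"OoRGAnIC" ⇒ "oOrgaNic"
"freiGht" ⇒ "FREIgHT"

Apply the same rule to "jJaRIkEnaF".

JjAriKeNAf

Rule — flip the case of every letter.
So "jJaRIkEnaF" becomes "JjAriKeNAf".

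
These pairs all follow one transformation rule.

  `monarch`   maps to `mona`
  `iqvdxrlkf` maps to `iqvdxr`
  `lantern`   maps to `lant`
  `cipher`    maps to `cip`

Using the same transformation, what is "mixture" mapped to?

mixt

Rule — delete the last 3 characters.
So "mixture" becomes "mixt".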